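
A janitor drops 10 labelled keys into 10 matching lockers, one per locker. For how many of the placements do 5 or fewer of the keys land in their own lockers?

Sum C(10,i)·!(10-i) for i = 0..5:
  i=0: C(10,0)·!10 = 1·1334961 = 1334961
  i=1: C(10,1)·!9 = 10·133496 = 1334960
  i=2: C(10,2)·!8 = 45·14833 = 667485
  i=3: C(10,3)·!7 = 120·1854 = 222480
  i=4: C(10,4)·!6 = 210·265 = 55650
  i=5: C(10,5)·!5 = 252·44 = 11088
Total = 3626624.

3626624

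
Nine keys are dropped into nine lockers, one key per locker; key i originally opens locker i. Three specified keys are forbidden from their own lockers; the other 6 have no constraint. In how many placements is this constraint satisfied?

256320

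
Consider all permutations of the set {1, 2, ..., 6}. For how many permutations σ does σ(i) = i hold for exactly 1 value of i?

264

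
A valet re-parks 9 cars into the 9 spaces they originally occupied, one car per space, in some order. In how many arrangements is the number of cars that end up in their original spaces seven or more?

# with exactly i fixed is C(9,i)·!(9-i); sum over i=7..9:
  i=7: C(9,7)·!2 = 36·1 = 36
  i=8: C(9,8)·!1 = 9·0 = 0
  i=9: C(9,9)·!0 = 1·1 = 1
Total = 37.

37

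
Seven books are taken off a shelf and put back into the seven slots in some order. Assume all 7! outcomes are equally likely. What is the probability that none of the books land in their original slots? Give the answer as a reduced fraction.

Favorable outcomes: !7 = 1854.
Total outcomes: 7! = 5040.
Probability = 1854/5040 = 103/280.

103/280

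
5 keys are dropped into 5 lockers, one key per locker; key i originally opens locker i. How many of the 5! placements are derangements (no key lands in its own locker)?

Recurrence: !5 = 5·!4 + (-1)^5.
!5 = 5·9 - 1 = 44

44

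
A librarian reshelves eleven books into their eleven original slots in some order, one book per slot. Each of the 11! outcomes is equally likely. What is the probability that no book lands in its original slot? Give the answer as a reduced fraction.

1468457/3991680

Favorable outcomes: !11 = 14684570.
Total outcomes: 11! = 39916800.
Probability = 14684570/39916800 = 1468457/3991680.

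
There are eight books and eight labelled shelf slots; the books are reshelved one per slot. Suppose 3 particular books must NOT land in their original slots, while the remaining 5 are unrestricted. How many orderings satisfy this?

27240

Let A_j be the event that the j-th constrained one is fixed. By inclusion-exclusion over the 3 events:
Σ_{j=0}^{3} (-1)^j C(3,j)(8-j)!
= C(3,0)·8! - C(3,1)·7! + C(3,2)·6! - C(3,3)·5!
= 40320 - 15120 + 2160 - 120
= 27240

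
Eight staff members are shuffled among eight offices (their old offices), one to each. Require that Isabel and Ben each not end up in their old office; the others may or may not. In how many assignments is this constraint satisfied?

30960

Let A_j be the event that the j-th constrained one is fixed. By inclusion-exclusion over the 2 events:
Σ_{j=0}^{2} (-1)^j C(2,j)(8-j)!
= C(2,0)·8! - C(2,1)·7! + C(2,2)·6!
= 40320 - 10080 + 720
= 30960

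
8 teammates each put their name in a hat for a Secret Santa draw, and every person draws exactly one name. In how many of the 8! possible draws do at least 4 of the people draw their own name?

771

# with exactly i fixed is C(8,i)·!(8-i); sum over i=4..8:
  i=4: C(8,4)·!4 = 70·9 = 630
  i=5: C(8,5)·!3 = 56·2 = 112
  i=6: C(8,6)·!2 = 28·1 = 28
  i=7: C(8,7)·!1 = 8·0 = 0
  i=8: C(8,8)·!0 = 1·1 = 1
Total = 771.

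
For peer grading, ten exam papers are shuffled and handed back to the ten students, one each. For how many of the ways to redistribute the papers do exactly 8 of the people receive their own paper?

45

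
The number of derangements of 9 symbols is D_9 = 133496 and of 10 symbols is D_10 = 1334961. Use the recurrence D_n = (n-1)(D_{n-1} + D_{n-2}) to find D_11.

D_11 = (11-1)·(D_10 + D_9) = 10·(1334961 + 133496) = 10·1468457 = 14684570.

14684570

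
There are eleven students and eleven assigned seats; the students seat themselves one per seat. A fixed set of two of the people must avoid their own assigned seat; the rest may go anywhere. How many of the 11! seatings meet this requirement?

Inclusion-exclusion on the 2 forbidden self-matches:
Σ_{j=0}^{2} (-1)^j C(2,j)(11-j)!
= C(2,0)·11! - C(2,1)·10! + C(2,2)·9!
= 39916800 - 7257600 + 362880
= 33022080

33022080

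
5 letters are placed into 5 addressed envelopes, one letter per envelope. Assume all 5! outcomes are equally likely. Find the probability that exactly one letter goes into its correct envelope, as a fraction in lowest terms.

3/8

Favorable outcomes: C(5,1)·!4 = 5·9 = 45.
Total outcomes: 5! = 120.
Probability = 45/120 = 3/8.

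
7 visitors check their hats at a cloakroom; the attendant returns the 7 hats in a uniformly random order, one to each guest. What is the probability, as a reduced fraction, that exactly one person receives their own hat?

53/144

Favorable outcomes: C(7,1)·!6 = 7·265 = 1855.
Total outcomes: 7! = 5040.
Probability = 1855/5040 = 53/144.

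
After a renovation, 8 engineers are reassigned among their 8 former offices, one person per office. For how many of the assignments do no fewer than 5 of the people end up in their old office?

141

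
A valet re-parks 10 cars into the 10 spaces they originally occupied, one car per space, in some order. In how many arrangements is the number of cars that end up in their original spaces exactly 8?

Pick the 8 fixed positions: C(10,8) = 45 ways.
The remaining 2 must be deranged: !2 = 1.
Total: 45 × 1 = 45.

45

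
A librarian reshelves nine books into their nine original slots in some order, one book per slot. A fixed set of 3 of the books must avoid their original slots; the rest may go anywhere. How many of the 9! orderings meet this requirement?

256320

Let A_j be the event that the j-th constrained one is fixed. By inclusion-exclusion over the 3 events:
Σ_{j=0}^{3} (-1)^j C(3,j)(9-j)!
= C(3,0)·9! - C(3,1)·8! + C(3,2)·7! - C(3,3)·6!
= 362880 - 120960 + 15120 - 720
= 256320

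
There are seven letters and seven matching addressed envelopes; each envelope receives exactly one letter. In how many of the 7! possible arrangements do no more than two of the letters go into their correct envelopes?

# with exactly i fixed is C(7,i)·!(7-i); sum over i=0..2:
  i=0: C(7,0)·!7 = 1·1854 = 1854
  i=1: C(7,1)·!6 = 7·265 = 1855
  i=2: C(7,2)·!5 = 21·44 = 924
Total = 4633.

4633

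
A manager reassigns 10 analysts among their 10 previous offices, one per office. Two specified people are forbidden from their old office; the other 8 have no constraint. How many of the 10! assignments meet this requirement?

2943360

Let A_j be the event that the j-th constrained one is fixed. By inclusion-exclusion over the 2 events:
Σ_{j=0}^{2} (-1)^j C(2,j)(10-j)!
= C(2,0)·10! - C(2,1)·9! + C(2,2)·8!
= 3628800 - 725760 + 40320
= 2943360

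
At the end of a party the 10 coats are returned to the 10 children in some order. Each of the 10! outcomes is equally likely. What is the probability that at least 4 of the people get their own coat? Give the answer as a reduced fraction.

Favorable outcomes: Σ_{i≥4} C(10,i)·!(10-i) = 210·265 + 252·44 + 210·9 + 120·2 + 45·1 + 10·0 + 1·1 = 68914.
Total outcomes: 10! = 3628800.
Probability = 68914/3628800 = 34457/1814400.

34457/1814400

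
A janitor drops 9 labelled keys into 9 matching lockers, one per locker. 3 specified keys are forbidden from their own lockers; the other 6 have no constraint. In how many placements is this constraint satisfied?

Inclusion-exclusion on the 3 forbidden self-matches:
Σ_{j=0}^{3} (-1)^j C(3,j)(9-j)!
= C(3,0)·9! - C(3,1)·8! + C(3,2)·7! - C(3,3)·6!
= 362880 - 120960 + 15120 - 720
= 256320

256320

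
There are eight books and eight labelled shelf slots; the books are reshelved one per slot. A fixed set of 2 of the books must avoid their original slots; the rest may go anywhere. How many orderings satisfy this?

30960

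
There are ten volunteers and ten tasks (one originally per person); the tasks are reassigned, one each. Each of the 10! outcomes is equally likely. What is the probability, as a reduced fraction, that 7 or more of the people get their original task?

143/1814400

Favorable outcomes: Σ_{i≥7} C(10,i)·!(10-i) = 120·2 + 45·1 + 10·0 + 1·1 = 286.
Total outcomes: 10! = 3628800.
Probability = 286/3628800 = 143/1814400.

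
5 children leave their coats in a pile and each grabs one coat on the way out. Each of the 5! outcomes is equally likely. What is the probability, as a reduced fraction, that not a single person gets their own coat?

Favorable outcomes: !5 = 44.
Total outcomes: 5! = 120.
Probability = 44/120 = 11/30.

11/30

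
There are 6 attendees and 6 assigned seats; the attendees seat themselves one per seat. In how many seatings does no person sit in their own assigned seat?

265

The number of derangements of 6 is !6 = Σ_{k=0}^{6} (-1)^k·6!/k!
= 6! - 6!/1! + 6!/2! - 6!/3! + 6!/4! - 6!/5! + 6!/6!
= 720 - 720 + 360 - 120 + 30 - 6 + 1
= 265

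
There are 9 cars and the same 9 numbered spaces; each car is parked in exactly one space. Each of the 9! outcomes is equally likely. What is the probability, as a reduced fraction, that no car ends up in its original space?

Favorable outcomes: !9 = 133496.
Total outcomes: 9! = 362880.
Probability = 133496/362880 = 16687/45360.

16687/45360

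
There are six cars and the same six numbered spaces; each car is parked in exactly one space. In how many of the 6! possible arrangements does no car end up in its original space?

!6 = 6! · Σ_{k=0}^{6} (-1)^k/k!
= 6! - 6!/1! + 6!/2! - 6!/3! + 6!/4! - 6!/5! + 6!/6!
= 720 - 720 + 360 - 120 + 30 - 6 + 1
= 265

265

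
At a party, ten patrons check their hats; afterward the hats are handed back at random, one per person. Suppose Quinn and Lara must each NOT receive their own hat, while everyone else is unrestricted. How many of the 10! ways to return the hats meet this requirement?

2943360

Let A_j be the event that the j-th constrained one is fixed. By inclusion-exclusion over the 2 events:
Σ_{j=0}^{2} (-1)^j C(2,j)(10-j)!
= C(2,0)·10! - C(2,1)·9! + C(2,2)·8!
= 3628800 - 725760 + 40320
= 2943360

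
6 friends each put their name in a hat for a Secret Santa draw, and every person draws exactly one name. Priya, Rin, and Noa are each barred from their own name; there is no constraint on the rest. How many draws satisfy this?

426

Let A_j be the event that the j-th constrained one is fixed. By inclusion-exclusion over the 3 events:
Σ_{j=0}^{3} (-1)^j C(3,j)(6-j)!
= C(3,0)·6! - C(3,1)·5! + C(3,2)·4! - C(3,3)·3!
= 720 - 360 + 72 - 6
= 426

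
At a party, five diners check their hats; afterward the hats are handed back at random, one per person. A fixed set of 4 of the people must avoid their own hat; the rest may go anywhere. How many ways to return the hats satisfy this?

53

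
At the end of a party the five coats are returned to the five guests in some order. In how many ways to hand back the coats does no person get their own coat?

44

The number of derangements of 5 is !5 = Σ_{k=0}^{5} (-1)^k·5!/k!
= 5! - 5!/1! + 5!/2! - 5!/3! + 5!/4! - 5!/5!
= 120 - 120 + 60 - 20 + 5 - 1
= 44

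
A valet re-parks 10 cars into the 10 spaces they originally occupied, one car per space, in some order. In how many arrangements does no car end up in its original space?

1334961

By inclusion-exclusion, !10 = Σ (-1)^k · 10!/k! for k=0..10
= 10! - 10!/1! + 10!/2! - 10!/3! + 10!/4! - 10!/5! + 10!/6! - 10!/7! + 10!/8! - 10!/9! + 10!/10!
= 3628800 - 3628800 + 1814400 - 604800 + 151200 - 30240 + 5040 - 720 + 90 - 10 + 1
= 1334961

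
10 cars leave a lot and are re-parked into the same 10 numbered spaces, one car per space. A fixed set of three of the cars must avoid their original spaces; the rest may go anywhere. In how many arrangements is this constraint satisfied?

2656080

Let A_j be the event that the j-th constrained one is fixed. By inclusion-exclusion over the 3 events:
Σ_{j=0}^{3} (-1)^j C(3,j)(10-j)!
= C(3,0)·10! - C(3,1)·9! + C(3,2)·8! - C(3,3)·7!
= 3628800 - 1088640 + 120960 - 5040
= 2656080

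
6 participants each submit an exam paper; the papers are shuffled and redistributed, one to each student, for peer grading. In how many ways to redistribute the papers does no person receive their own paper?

265

The number of derangements of 6 is !6 = Σ_{k=0}^{6} (-1)^k·6!/k!
= 6! - 6!/1! + 6!/2! - 6!/3! + 6!/4! - 6!/5! + 6!/6!
= 720 - 720 + 360 - 120 + 30 - 6 + 1
= 265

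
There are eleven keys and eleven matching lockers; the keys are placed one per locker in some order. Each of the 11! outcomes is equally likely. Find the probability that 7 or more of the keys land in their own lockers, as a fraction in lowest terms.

839/9979200

Favorable outcomes: Σ_{i≥7} C(11,i)·!(11-i) = 330·9 + 165·2 + 55·1 + 11·0 + 1·1 = 3356.
Total outcomes: 11! = 39916800.
Probability = 3356/39916800 = 839/9979200.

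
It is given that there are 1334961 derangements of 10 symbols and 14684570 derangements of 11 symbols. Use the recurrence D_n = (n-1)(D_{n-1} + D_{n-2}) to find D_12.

D_12 = (12-1)·(D_11 + D_10) = 11·(14684570 + 1334961) = 11·16019531 = 176214841.

176214841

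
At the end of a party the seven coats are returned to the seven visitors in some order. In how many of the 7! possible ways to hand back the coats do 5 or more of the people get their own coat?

# with exactly i fixed is C(7,i)·!(7-i); sum over i=5..7:
  i=5: C(7,5)·!2 = 21·1 = 21
  i=6: C(7,6)·!1 = 7·0 = 0
  i=7: C(7,7)·!0 = 1·1 = 1
Total = 22.

22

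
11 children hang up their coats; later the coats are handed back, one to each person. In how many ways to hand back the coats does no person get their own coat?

!11 is the nearest integer to 11!/e.
11! = 39916800, and 39916800/e ≈ 14684570.08, so !11 = 14684570.

14684570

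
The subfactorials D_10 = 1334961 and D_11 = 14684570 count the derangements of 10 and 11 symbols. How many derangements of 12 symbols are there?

D_12 = (12-1)·(D_11 + D_10) = 11·(14684570 + 1334961) = 11·16019531 = 176214841.

176214841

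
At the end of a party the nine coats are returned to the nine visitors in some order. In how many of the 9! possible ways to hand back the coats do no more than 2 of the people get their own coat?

# with exactly i fixed is C(9,i)·!(9-i); sum over i=0..2:
  i=0: C(9,0)·!9 = 1·133496 = 133496
  i=1: C(9,1)·!8 = 9·14833 = 133497
  i=2: C(9,2)·!7 = 36·1854 = 66744
Total = 333737.

333737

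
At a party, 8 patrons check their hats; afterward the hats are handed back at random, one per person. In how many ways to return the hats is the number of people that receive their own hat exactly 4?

Pick the 4 fixed positions: C(8,4) = 70 ways.
The remaining 4 must be deranged: !4 = 9.
Total: 70 × 9 = 630.

630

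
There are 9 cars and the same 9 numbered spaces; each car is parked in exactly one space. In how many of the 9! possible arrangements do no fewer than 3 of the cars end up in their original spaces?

# with exactly i fixed is C(9,i)·!(9-i); sum over i=3..9:
  i=3: C(9,3)·!6 = 84·265 = 22260
  i=4: C(9,4)·!5 = 126·44 = 5544
  i=5: C(9,5)·!4 = 126·9 = 1134
  i=6: C(9,6)·!3 = 84·2 = 168
  i=7: C(9,7)·!2 = 36·1 = 36
  i=8: C(9,8)·!1 = 9·0 = 0
  i=9: C(9,9)·!0 = 1·1 = 1
Total = 29143.

29143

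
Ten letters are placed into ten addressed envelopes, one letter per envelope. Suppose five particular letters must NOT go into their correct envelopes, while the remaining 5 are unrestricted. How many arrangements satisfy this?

2170680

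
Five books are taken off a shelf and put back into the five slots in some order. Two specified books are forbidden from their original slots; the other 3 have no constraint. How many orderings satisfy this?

78

Let A_j be the event that the j-th constrained one is fixed. By inclusion-exclusion over the 2 events:
Σ_{j=0}^{2} (-1)^j C(2,j)(5-j)!
= C(2,0)·5! - C(2,1)·4! + C(2,2)·3!
= 120 - 48 + 6
= 78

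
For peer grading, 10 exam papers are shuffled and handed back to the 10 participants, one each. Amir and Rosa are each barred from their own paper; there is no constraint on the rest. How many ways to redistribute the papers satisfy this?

2943360

Let A_j be the event that the j-th constrained one is fixed. By inclusion-exclusion over the 2 events:
Σ_{j=0}^{2} (-1)^j C(2,j)(10-j)!
= C(2,0)·10! - C(2,1)·9! + C(2,2)·8!
= 3628800 - 725760 + 40320
= 2943360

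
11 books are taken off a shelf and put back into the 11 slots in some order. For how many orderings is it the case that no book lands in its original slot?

14684570

The number of derangements of 11 is !11 = Σ_{k=0}^{11} (-1)^k·11!/k!
= 11! - 11!/1! + 11!/2! - 11!/3! + 11!/4! - 11!/5! + 11!/6! - 11!/7! + 11!/8! - 11!/9! + 11!/10! - 11!/11!
= 39916800 - 39916800 + 19958400 - 6652800 + 1663200 - 332640 + 55440 - 7920 + 990 - 110 + 11 - 1
= 14684570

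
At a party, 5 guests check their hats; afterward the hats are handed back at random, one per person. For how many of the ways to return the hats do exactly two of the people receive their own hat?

20

Pick the 2 fixed positions: C(5,2) = 10 ways.
The other 3 form a derangement: !3 = 2.
Total: 10 × 2 = 20.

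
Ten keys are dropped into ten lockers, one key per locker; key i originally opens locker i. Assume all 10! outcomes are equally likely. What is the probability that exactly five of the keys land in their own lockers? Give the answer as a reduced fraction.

11/3600

Favorable outcomes: C(10,5)·!5 = 252·44 = 11088.
Total outcomes: 10! = 3628800.
Probability = 11088/3628800 = 11/3600.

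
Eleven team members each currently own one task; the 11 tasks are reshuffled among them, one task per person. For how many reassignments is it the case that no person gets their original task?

The subfactorial !11 = [11!/e] (nearest integer).
11! = 39916800, and 39916800/e ≈ 14684570.08, so !11 = 14684570.

14684570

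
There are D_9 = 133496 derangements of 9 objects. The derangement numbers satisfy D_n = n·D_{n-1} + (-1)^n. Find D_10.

D_10 = 10·133496 + 1 = 1334961.

1334961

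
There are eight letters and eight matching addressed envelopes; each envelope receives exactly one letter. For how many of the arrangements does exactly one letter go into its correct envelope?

Choose which one of the 8 is fixed: C(8,1) = 8.
The other 7 form a derangement: !7 = 1854.
Total: 8 × 1854 = 14832.

14832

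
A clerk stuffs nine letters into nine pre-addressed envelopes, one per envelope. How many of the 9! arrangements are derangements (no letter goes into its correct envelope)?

133496

The number of derangements of 9 is !9 = Σ_{k=0}^{9} (-1)^k·9!/k!
= 9! - 9!/1! + 9!/2! - 9!/3! + 9!/4! - 9!/5! + 9!/6! - 9!/7! + 9!/8! - 9!/9!
= 362880 - 362880 + 181440 - 60480 + 15120 - 3024 + 504 - 72 + 9 - 1
= 133496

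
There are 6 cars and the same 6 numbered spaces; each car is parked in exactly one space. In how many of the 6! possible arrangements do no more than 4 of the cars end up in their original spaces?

719

# with exactly i fixed is C(6,i)·!(6-i); sum over i=0..4:
  i=0: C(6,0)·!6 = 1·265 = 265
  i=1: C(6,1)·!5 = 6·44 = 264
  i=2: C(6,2)·!4 = 15·9 = 135
  i=3: C(6,3)·!3 = 20·2 = 40
  i=4: C(6,4)·!2 = 15·1 = 15
Total = 719.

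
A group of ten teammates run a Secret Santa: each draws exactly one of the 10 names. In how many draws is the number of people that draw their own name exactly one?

Pick the single fixed position: C(10,1) = 10 ways.
The remaining 9 must be deranged: !9 = 133496.
Total: 10 × 133496 = 1334960.

1334960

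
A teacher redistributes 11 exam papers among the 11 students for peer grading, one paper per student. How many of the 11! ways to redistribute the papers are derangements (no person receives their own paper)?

14684570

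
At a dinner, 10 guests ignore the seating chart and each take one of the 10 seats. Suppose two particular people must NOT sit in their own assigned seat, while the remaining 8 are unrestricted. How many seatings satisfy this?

2943360

Let A_j be the event that the j-th constrained one is fixed. By inclusion-exclusion over the 2 events:
Σ_{j=0}^{2} (-1)^j C(2,j)(10-j)!
= C(2,0)·10! - C(2,1)·9! + C(2,2)·8!
= 3628800 - 725760 + 40320
= 2943360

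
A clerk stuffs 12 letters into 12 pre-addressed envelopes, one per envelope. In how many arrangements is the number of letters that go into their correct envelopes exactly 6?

244860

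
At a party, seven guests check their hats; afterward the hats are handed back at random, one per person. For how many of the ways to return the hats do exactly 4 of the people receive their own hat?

70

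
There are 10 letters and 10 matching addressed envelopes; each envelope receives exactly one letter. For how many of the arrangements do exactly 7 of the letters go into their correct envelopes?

240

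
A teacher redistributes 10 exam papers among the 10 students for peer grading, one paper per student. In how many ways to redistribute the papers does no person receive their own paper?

1334961

Use !n = n·!(n-1) + (-1)^n.
!10 = 10·133496 + 1 = 1334961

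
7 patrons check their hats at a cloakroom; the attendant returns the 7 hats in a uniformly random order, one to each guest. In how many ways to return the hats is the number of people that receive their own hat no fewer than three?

407

Sum C(7,i)·!(7-i) for i = 3..7:
  i=3: C(7,3)·!4 = 35·9 = 315
  i=4: C(7,4)·!3 = 35·2 = 70
  i=5: C(7,5)·!2 = 21·1 = 21
  i=6: C(7,6)·!1 = 7·0 = 0
  i=7: C(7,7)·!0 = 1·1 = 1
Total = 407.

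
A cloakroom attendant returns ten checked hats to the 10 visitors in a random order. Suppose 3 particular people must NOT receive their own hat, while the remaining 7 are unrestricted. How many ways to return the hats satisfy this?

2656080

Let A_j be the event that the j-th constrained one is fixed. By inclusion-exclusion over the 3 events:
Σ_{j=0}^{3} (-1)^j C(3,j)(10-j)!
= C(3,0)·10! - C(3,1)·9! + C(3,2)·8! - C(3,3)·7!
= 3628800 - 1088640 + 120960 - 5040
= 2656080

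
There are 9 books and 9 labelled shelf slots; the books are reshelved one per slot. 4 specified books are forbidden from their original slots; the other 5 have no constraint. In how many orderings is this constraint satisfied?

229080

Inclusion-exclusion on the 4 forbidden self-matches:
Σ_{j=0}^{4} (-1)^j C(4,j)(9-j)!
= C(4,0)·9! - C(4,1)·8! + C(4,2)·7! - C(4,3)·6! + C(4,4)·5!
= 362880 - 161280 + 30240 - 2880 + 120
= 229080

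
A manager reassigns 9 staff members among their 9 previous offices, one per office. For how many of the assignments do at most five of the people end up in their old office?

# with exactly i fixed is C(9,i)·!(9-i); sum over i=0..5:
  i=0: C(9,0)·!9 = 1·133496 = 133496
  i=1: C(9,1)·!8 = 9·14833 = 133497
  i=2: C(9,2)·!7 = 36·1854 = 66744
  i=3: C(9,3)·!6 = 84·265 = 22260
  i=4: C(9,4)·!5 = 126·44 = 5544
  i=5: C(9,5)·!4 = 126·9 = 1134
Total = 362675.

362675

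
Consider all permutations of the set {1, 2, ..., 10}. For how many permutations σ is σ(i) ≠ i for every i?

!10 is the nearest integer to 10!/e.
10! = 3628800, and 3628800/e ≈ 1334960.92, so !10 = 1334961.

1334961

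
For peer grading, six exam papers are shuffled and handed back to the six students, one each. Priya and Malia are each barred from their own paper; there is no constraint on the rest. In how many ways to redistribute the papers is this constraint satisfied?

504

Let A_j be the event that the j-th constrained one is fixed. By inclusion-exclusion over the 2 events:
Σ_{j=0}^{2} (-1)^j C(2,j)(6-j)!
= C(2,0)·6! - C(2,1)·5! + C(2,2)·4!
= 720 - 240 + 24
= 504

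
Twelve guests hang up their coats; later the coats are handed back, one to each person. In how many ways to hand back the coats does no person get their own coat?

176214841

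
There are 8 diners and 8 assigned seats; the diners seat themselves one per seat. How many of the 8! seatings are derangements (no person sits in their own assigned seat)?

!8 = 8! · Σ_{k=0}^{8} (-1)^k/k!
= 8! - 8!/1! + 8!/2! - 8!/3! + 8!/4! - 8!/5! + 8!/6! - 8!/7! + 8!/8!
= 40320 - 40320 + 20160 - 6720 + 1680 - 336 + 56 - 8 + 1
= 14833

14833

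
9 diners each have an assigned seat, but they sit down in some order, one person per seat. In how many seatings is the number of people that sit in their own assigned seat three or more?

29143

# with exactly i fixed is C(9,i)·!(9-i); sum over i=3..9:
  i=3: C(9,3)·!6 = 84·265 = 22260
  i=4: C(9,4)·!5 = 126·44 = 5544
  i=5: C(9,5)·!4 = 126·9 = 1134
  i=6: C(9,6)·!3 = 84·2 = 168
  i=7: C(9,7)·!2 = 36·1 = 36
  i=8: C(9,8)·!1 = 9·0 = 0
  i=9: C(9,9)·!0 = 1·1 = 1
Total = 29143.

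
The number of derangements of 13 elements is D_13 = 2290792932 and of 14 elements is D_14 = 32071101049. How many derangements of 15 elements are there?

481066515734

D_15 = (15-1)·(D_14 + D_13) = 14·(32071101049 + 2290792932) = 14·34361893981 = 481066515734.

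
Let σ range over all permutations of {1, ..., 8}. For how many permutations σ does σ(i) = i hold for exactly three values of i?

2464

Choose which 3 of the 8 are fixed: C(8,3) = 56.
The other 5 form a derangement: !5 = 44.
Total: 56 × 44 = 2464.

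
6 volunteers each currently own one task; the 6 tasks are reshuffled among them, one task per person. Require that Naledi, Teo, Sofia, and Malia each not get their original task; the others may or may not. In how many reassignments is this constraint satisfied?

Let A_j be the event that the j-th constrained one is fixed. By inclusion-exclusion over the 4 events:
Σ_{j=0}^{4} (-1)^j C(4,j)(6-j)!
= C(4,0)·6! - C(4,1)·5! + C(4,2)·4! - C(4,3)·3! + C(4,4)·2!
= 720 - 480 + 144 - 24 + 2
= 362

362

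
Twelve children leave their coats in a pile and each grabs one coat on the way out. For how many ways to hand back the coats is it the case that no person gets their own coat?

176214841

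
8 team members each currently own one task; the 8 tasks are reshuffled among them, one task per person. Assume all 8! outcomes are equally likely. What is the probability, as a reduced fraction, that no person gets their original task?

Favorable outcomes: !8 = 14833.
Total outcomes: 8! = 40320.
Probability = 14833/40320 = 2119/5760.

2119/5760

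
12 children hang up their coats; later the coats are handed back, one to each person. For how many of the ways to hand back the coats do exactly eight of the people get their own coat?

4455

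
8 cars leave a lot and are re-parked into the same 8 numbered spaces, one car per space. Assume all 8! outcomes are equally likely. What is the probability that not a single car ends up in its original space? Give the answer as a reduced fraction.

2119/5760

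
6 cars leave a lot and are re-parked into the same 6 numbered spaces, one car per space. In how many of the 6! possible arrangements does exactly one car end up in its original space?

Pick the single fixed position: C(6,1) = 6 ways.
The remaining 5 must be deranged: !5 = 44.
Total: 6 × 44 = 264.

264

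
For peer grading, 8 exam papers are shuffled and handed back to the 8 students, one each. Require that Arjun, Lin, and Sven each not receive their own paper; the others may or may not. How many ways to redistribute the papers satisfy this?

Let A_j be the event that the j-th constrained one is fixed. By inclusion-exclusion over the 3 events:
Σ_{j=0}^{3} (-1)^j C(3,j)(8-j)!
= C(3,0)·8! - C(3,1)·7! + C(3,2)·6! - C(3,3)·5!
= 40320 - 15120 + 2160 - 120
= 27240

27240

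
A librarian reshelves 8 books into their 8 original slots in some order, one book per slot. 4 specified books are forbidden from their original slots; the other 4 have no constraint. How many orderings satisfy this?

Inclusion-exclusion on the 4 forbidden self-matches:
Σ_{j=0}^{4} (-1)^j C(4,j)(8-j)!
= C(4,0)·8! - C(4,1)·7! + C(4,2)·6! - C(4,3)·5! + C(4,4)·4!
= 40320 - 20160 + 4320 - 480 + 24
= 24024

24024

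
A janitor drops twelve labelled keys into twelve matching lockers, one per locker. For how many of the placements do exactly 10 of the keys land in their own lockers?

Pick the 10 fixed positions: C(12,10) = 66 ways.
The remaining 2 must be deranged: !2 = 1.
Total: 66 × 1 = 66.

66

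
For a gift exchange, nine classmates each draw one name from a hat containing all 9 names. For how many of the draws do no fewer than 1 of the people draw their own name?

229384

Sum C(9,i)·!(9-i) for i = 1..9:
  i=1: C(9,1)·!8 = 9·14833 = 133497
  i=2: C(9,2)·!7 = 36·1854 = 66744
  i=3: C(9,3)·!6 = 84·265 = 22260
  i=4: C(9,4)·!5 = 126·44 = 5544
  i=5: C(9,5)·!4 = 126·9 = 1134
  i=6: C(9,6)·!3 = 84·2 = 168
  i=7: C(9,7)·!2 = 36·1 = 36
  i=8: C(9,8)·!1 = 9·0 = 0
  i=9: C(9,9)·!0 = 1·1 = 1
Total = 229384.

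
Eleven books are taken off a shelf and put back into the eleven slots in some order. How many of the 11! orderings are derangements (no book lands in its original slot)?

!11 = 11! · Σ_{k=0}^{11} (-1)^k/k!
= 11! - 11!/1! + 11!/2! - 11!/3! + 11!/4! - 11!/5! + 11!/6! - 11!/7! + 11!/8! - 11!/9! + 11!/10! - 11!/11!
= 39916800 - 39916800 + 19958400 - 6652800 + 1663200 - 332640 + 55440 - 7920 + 990 - 110 + 11 - 1
= 14684570

14684570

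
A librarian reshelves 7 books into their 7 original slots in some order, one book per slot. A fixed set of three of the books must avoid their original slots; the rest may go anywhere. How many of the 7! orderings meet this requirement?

Inclusion-exclusion on the 3 forbidden self-matches:
Σ_{j=0}^{3} (-1)^j C(3,j)(7-j)!
= C(3,0)·7! - C(3,1)·6! + C(3,2)·5! - C(3,3)·4!
= 5040 - 2160 + 360 - 24
= 3216

3216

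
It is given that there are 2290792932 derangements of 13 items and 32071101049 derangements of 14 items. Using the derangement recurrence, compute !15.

481066515734

!15 = (15-1)·(!14 + !13) = 14·(32071101049 + 2290792932) = 14·34361893981 = 481066515734.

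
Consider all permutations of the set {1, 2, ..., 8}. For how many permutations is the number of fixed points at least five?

141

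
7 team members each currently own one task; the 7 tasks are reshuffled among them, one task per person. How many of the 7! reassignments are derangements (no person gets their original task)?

1854

Use !n = n·!(n-1) + (-1)^n.
!7 = 7·265 - 1 = 1854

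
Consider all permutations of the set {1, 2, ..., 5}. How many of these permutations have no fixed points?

44

!5 = 5! · Σ_{k=0}^{5} (-1)^k/k!
= 5! - 5!/1! + 5!/2! - 5!/3! + 5!/4! - 5!/5!
= 120 - 120 + 60 - 20 + 5 - 1
= 44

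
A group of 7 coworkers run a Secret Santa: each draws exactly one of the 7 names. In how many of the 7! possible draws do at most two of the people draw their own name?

4633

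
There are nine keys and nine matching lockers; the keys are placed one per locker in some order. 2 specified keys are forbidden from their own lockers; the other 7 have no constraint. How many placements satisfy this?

287280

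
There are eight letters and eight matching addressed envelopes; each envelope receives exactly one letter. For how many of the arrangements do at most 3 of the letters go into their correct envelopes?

39549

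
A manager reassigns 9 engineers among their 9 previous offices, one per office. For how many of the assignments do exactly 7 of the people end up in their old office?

36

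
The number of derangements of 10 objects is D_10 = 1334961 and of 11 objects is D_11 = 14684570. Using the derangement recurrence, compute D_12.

176214841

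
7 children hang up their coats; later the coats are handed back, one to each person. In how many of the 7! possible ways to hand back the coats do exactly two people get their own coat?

Choose which 2 of the 7 are fixed: C(7,2) = 21.
The other 5 form a derangement: !5 = 44.
Total: 21 × 44 = 924.

924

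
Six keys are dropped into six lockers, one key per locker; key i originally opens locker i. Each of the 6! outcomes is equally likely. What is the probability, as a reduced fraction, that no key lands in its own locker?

53/144

Favorable outcomes: !6 = 265.
Total outcomes: 6! = 720.
Probability = 265/720 = 53/144.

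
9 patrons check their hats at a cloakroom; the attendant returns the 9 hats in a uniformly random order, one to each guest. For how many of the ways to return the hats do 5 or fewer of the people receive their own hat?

362675

Sum C(9,i)·!(9-i) for i = 0..5:
  i=0: C(9,0)·!9 = 1·133496 = 133496
  i=1: C(9,1)·!8 = 9·14833 = 133497
  i=2: C(9,2)·!7 = 36·1854 = 66744
  i=3: C(9,3)·!6 = 84·265 = 22260
  i=4: C(9,4)·!5 = 126·44 = 5544
  i=5: C(9,5)·!4 = 126·9 = 1134
Total = 362675.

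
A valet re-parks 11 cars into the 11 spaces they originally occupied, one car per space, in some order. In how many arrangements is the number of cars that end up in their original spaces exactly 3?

2447445

Choose which 3 of the 11 are fixed: C(11,3) = 165.
The other 8 form a derangement: !8 = 14833.
Total: 165 × 14833 = 2447445.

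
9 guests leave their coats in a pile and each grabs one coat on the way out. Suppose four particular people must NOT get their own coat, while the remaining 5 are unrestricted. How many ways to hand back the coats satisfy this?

229080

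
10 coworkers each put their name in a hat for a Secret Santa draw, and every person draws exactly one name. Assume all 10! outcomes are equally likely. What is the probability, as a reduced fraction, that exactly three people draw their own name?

103/1680

Favorable outcomes: C(10,3)·!7 = 120·1854 = 222480.
Total outcomes: 10! = 3628800.
Probability = 222480/3628800 = 103/1680.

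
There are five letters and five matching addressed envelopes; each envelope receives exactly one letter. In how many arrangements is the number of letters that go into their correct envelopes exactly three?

10

Pick the 3 fixed positions: C(5,3) = 10 ways.
The remaining 2 must be deranged: !2 = 1.
Total: 10 × 1 = 10.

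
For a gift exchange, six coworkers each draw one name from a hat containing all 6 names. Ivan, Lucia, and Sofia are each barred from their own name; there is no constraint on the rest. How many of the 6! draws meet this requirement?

426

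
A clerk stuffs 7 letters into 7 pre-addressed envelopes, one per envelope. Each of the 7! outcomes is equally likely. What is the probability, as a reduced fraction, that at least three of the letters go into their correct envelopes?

Favorable outcomes: Σ_{i≥3} C(7,i)·!(7-i) = 35·9 + 35·2 + 21·1 + 7·0 + 1·1 = 407.
Total outcomes: 7! = 5040.
Probability = 407/5040 = 407/5040.

407/5040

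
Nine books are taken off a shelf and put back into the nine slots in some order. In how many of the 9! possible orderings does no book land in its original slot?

133496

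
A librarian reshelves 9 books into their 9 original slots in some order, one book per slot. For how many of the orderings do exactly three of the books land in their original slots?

22260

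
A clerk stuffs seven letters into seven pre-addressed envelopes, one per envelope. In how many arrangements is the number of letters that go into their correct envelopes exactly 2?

924

Pick the 2 fixed positions: C(7,2) = 21 ways.
The remaining 5 must be deranged: !5 = 44.
Total: 21 × 44 = 924.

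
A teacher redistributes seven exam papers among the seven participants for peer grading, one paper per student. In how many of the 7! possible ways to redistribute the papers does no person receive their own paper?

1854

!7 = 7! · Σ_{k=0}^{7} (-1)^k/k!
= 7! - 7!/1! + 7!/2! - 7!/3! + 7!/4! - 7!/5! + 7!/6! - 7!/7!
= 5040 - 5040 + 2520 - 840 + 210 - 42 + 7 - 1
= 1854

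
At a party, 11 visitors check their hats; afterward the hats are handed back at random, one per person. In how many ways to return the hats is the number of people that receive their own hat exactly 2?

7342280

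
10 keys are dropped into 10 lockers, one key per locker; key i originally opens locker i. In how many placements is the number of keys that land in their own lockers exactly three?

222480

Pick the 3 fixed positions: C(10,3) = 120 ways.
The other 7 form a derangement: !7 = 1854.
Total: 120 × 1854 = 222480.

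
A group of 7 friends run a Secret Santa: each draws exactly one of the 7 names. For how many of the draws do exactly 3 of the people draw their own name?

Pick the 3 fixed positions: C(7,3) = 35 ways.
The remaining 4 must be deranged: !4 = 9.
Total: 35 × 9 = 315.

315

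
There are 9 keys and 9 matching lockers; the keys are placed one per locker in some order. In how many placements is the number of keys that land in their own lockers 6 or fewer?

# with exactly i fixed is C(9,i)·!(9-i); sum over i=0..6:
  i=0: C(9,0)·!9 = 1·133496 = 133496
  i=1: C(9,1)·!8 = 9·14833 = 133497
  i=2: C(9,2)·!7 = 36·1854 = 66744
  i=3: C(9,3)·!6 = 84·265 = 22260
  i=4: C(9,4)·!5 = 126·44 = 5544
  i=5: C(9,5)·!4 = 126·9 = 1134
  i=6: C(9,6)·!3 = 84·2 = 168
Total = 362843.

362843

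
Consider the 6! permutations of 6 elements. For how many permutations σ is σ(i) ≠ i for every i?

265

!6 = 6! · Σ_{k=0}^{6} (-1)^k/k!
= 6! - 6!/1! + 6!/2! - 6!/3! + 6!/4! - 6!/5! + 6!/6!
= 720 - 720 + 360 - 120 + 30 - 6 + 1
= 265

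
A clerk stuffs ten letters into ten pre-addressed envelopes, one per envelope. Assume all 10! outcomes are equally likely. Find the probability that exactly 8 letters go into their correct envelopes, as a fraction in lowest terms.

1/80640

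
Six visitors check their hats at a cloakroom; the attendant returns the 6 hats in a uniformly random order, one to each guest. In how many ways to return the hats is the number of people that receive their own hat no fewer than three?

Sum C(6,i)·!(6-i) for i = 3..6:
  i=3: C(6,3)·!3 = 20·2 = 40
  i=4: C(6,4)·!2 = 15·1 = 15
  i=5: C(6,5)·!1 = 6·0 = 0
  i=6: C(6,6)·!0 = 1·1 = 1
Total = 56.

56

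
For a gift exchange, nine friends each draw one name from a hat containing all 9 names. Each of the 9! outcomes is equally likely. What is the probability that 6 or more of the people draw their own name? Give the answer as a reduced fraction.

Favorable outcomes: Σ_{i≥6} C(9,i)·!(9-i) = 84·2 + 36·1 + 9·0 + 1·1 = 205.
Total outcomes: 9! = 362880.
Probability = 205/362880 = 41/72576.

41/72576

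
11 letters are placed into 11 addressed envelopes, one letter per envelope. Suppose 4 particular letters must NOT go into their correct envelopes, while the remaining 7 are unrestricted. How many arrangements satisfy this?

27422640

Inclusion-exclusion on the 4 forbidden self-matches:
Σ_{j=0}^{4} (-1)^j C(4,j)(11-j)!
= C(4,0)·11! - C(4,1)·10! + C(4,2)·9! - C(4,3)·8! + C(4,4)·7!
= 39916800 - 14515200 + 2177280 - 161280 + 5040
= 27422640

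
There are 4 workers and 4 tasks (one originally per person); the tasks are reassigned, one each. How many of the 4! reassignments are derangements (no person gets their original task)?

9

!4 is the nearest integer to 4!/e.
4! = 24, and 24/e ≈ 8.83, so !4 = 9.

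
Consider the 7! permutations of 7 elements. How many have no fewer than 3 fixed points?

407

# with exactly i fixed is C(7,i)·!(7-i); sum over i=3..7:
  i=3: C(7,3)·!4 = 35·9 = 315
  i=4: C(7,4)·!3 = 35·2 = 70
  i=5: C(7,5)·!2 = 21·1 = 21
  i=6: C(7,6)·!1 = 7·0 = 0
  i=7: C(7,7)·!0 = 1·1 = 1
Total = 407.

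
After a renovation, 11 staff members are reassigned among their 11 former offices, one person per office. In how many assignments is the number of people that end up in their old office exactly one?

Pick the single fixed position: C(11,1) = 11 ways.
The other 10 form a derangement: !10 = 1334961.
Total: 11 × 1334961 = 14684571.

14684571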